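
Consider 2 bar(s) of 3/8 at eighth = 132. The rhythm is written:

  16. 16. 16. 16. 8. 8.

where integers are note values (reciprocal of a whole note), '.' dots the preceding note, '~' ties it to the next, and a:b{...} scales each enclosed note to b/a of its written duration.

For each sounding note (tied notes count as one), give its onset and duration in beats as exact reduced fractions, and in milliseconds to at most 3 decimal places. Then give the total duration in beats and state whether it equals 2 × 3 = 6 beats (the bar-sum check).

1) 0.0ms=0b +340.909ms=3/4b
2) 340.909ms=3/4b +340.909ms=3/4b
3) 681.818ms=3/2b +340.909ms=3/4b
4) 1022.727ms=9/4b +340.909ms=3/4b
5) 1363.636ms=3b +681.818ms=3/2b
6) 2045.455ms=9/2b +681.818ms=3/2b
Σ=6b of 6 (132bpm 3/8) — PASS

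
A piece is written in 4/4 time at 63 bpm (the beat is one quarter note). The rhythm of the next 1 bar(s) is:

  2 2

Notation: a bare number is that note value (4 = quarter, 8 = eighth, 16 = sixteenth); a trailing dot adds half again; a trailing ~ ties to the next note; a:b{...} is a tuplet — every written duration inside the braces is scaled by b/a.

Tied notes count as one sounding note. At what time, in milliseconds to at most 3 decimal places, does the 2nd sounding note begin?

1. 0.0ms @ 0 + 1904.762ms (2)
2. 1904.762ms @ 2 + 1904.762ms (2)

note 2 onset = 2b = 1904.762ms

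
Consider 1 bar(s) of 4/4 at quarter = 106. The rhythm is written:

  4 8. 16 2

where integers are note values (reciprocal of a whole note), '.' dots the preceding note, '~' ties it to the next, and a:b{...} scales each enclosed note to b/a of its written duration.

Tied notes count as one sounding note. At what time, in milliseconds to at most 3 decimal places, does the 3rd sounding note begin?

1. 0.0ms @ 0 + 566.038ms (1)
2. 566.038ms @ 1 + 424.528ms (3/4)
3. 990.566ms @ 7/4 + 141.509ms (1/4)
4. 1132.075ms @ 2 + 1132.075ms (2)

note 3 onset = 7/4b = 990.566ms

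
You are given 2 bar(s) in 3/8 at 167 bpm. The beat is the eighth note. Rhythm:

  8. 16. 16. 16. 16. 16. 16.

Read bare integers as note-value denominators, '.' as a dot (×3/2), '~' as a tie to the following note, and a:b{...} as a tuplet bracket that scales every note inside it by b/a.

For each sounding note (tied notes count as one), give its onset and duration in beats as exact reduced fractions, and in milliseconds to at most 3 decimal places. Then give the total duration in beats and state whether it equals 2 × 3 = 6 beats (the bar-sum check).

1) 0.0ms=0b +538.922ms=3/2b
2) 538.922ms=3/2b +269.461ms=3/4b
3) 808.383ms=9/4b +269.461ms=3/4b
4) 1077.844ms=3b +269.461ms=3/4b
5) 1347.305ms=15/4b +269.461ms=3/4b
6) 1616.766ms=9/2b +269.461ms=3/4b
7) 1886.228ms=21/4b +269.461ms=3/4b
Σ=6b of 6 (167bpm 3/8) — PASS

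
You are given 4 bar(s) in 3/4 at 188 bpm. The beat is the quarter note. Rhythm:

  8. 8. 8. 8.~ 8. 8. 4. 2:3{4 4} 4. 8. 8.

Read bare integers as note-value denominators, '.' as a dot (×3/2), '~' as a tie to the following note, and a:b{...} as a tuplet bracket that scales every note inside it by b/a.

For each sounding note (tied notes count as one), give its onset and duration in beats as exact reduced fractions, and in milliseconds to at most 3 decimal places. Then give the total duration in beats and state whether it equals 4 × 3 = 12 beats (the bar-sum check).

1) 0.0ms=0b +239.362ms=3/4b
2) 239.362ms=3/4b +239.362ms=3/4b
3) 478.723ms=3/2b +239.362ms=3/4b
4) 718.085ms=9/4b +478.723ms=3/2b
5) 1196.809ms=15/4b +239.362ms=3/4b
6) 1436.17ms=9/2b +478.723ms=3/2b
7) 1914.894ms=6b +478.723ms=3/2b
8) 2393.617ms=15/2b +478.723ms=3/2b
9) 2872.34ms=9b +478.723ms=3/2b
10) 3351.064ms=21/2b +239.362ms=3/4b
11) 3590.426ms=45/4b +239.362ms=3/4b
Σ=12b of 12 (188bpm 3/4) — PASS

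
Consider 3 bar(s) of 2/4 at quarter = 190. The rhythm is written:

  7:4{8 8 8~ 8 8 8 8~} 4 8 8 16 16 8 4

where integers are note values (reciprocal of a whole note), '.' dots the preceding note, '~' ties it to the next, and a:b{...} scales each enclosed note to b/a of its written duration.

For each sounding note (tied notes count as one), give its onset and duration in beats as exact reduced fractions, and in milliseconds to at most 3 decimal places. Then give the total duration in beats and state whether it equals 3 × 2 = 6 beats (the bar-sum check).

1) 0.0ms=0b +90.226ms=2/7b
2) 90.226ms=2/7b +90.226ms=2/7b
3) 180.451ms=4/7b +180.451ms=4/7b
4) 360.902ms=8/7b +90.226ms=2/7b
5) 451.128ms=10/7b +90.226ms=2/7b
6) 541.353ms=12/7b +406.015ms=9/7b
7) 947.368ms=3b +157.895ms=1/2b
8) 1105.263ms=7/2b +157.895ms=1/2b
9) 1263.158ms=4b +78.947ms=1/4b
10) 1342.105ms=17/4b +78.947ms=1/4b
11) 1421.053ms=9/2b +157.895ms=1/2b
12) 1578.947ms=5b +315.789ms=1b
Σ=6b of 6 (190bpm 2/4) — PASS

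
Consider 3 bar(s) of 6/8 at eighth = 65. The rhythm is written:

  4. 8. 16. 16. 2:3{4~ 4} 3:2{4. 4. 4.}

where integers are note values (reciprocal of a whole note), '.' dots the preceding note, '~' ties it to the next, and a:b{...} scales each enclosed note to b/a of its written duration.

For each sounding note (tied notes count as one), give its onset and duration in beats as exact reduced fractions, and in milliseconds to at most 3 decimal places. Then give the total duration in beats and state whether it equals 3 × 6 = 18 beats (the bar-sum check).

1) 0.0ms=0b +2769.231ms=3b
2) 2769.231ms=3b +1384.615ms=3/2b
3) 4153.846ms=9/2b +692.308ms=3/4b
4) 4846.154ms=21/4b +692.308ms=3/4b
5) 5538.462ms=6b +5538.462ms=6b
6) 11076.923ms=12b +1846.154ms=2b
7) 12923.077ms=14b +1846.154ms=2b
8) 14769.231ms=16b +1846.154ms=2b
Σ=18b of 18 (65bpm 6/8) — PASS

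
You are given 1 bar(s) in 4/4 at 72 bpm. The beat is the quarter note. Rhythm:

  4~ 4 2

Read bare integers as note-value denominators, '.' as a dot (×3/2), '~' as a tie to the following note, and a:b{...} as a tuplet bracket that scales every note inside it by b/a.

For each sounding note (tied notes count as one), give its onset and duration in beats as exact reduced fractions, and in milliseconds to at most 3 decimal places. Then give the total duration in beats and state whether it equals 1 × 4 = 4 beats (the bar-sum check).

1) 0.0ms=0b +1666.667ms=2b
2) 1666.667ms=2b +1666.667ms=2b
Σ=4b of 4 (72bpm 4/4) — PASS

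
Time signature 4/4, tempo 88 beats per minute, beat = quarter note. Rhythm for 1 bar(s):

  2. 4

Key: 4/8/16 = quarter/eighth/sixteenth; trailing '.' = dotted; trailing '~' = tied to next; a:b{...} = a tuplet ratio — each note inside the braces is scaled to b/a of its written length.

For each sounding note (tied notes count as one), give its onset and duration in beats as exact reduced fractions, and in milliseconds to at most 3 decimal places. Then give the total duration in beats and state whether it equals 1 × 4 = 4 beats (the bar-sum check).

1) 0.0ms=0b +2045.455ms=3b
2) 2045.455ms=3b +681.818ms=1b
Σ=4b of 4 (88bpm 4/4) — PASS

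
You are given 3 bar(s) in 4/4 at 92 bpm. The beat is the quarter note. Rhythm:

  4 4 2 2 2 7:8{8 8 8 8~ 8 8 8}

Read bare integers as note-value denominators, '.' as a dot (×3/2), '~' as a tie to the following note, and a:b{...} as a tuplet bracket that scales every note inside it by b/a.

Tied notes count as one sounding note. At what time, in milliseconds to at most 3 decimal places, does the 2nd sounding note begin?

1. 0.0ms @ 0 + 652.174ms (1)
2. 652.174ms @ 1 + 652.174ms (1)
3. 1304.348ms @ 2 + 1304.348ms (2)
4. 2608.696ms @ 4 + 1304.348ms (2)
5. 3913.043ms @ 6 + 1304.348ms (2)
6. 5217.391ms @ 8 + 372.671ms (4/7)
7. 5590.062ms @ 60/7 + 372.671ms (4/7)
8. 5962.733ms @ 64/7 + 372.671ms (4/7)
9. 6335.404ms @ 68/7 + 745.342ms (8/7)
10. 7080.745ms @ 76/7 + 372.671ms (4/7)
11. 7453.416ms @ 80/7 + 372.671ms (4/7)

note 2 onset = 1b = 652.174ms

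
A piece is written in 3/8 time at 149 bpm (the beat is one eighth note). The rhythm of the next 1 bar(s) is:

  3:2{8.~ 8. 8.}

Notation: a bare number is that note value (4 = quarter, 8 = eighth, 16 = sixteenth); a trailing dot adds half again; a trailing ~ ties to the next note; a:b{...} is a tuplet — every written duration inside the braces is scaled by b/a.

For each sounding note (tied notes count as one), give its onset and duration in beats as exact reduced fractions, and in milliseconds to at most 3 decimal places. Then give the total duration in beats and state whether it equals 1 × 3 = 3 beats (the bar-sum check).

1) 0.0ms=0b +805.369ms=2b
2) 805.369ms=2b +402.685ms=1b
Σ=3b of 3 (149bpm 3/8) — PASS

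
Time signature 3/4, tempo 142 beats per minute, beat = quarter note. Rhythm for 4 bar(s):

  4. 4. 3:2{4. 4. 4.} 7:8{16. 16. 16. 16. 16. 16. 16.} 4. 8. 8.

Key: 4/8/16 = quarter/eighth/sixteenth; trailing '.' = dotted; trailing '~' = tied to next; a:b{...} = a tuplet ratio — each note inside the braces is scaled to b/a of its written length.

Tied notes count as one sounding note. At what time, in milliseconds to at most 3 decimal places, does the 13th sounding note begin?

1. 0.0ms @ 0 + 633.803ms (3/2)
2. 633.803ms @ 3/2 + 633.803ms (3/2)
3. 1267.606ms @ 3 + 422.535ms (1)
4. 1690.141ms @ 4 + 422.535ms (1)
5. 2112.676ms @ 5 + 422.535ms (1)
6. 2535.211ms @ 6 + 181.087ms (3/7)
7. 2716.298ms @ 45/7 + 181.087ms (3/7)
8. 2897.384ms @ 48/7 + 181.087ms (3/7)
9. 3078.471ms @ 51/7 + 181.087ms (3/7)
10. 3259.557ms @ 54/7 + 181.087ms (3/7)
11. 3440.644ms @ 57/7 + 181.087ms (3/7)
12. 3621.73ms @ 60/7 + 181.087ms (3/7)
13. 3802.817ms @ 9 + 633.803ms (3/2)
14. 4436.62ms @ 21/2 + 316.901ms (3/4)
15. 4753.521ms @ 45/4 + 316.901ms (3/4)

note 13 onset = 9b = 3802.817ms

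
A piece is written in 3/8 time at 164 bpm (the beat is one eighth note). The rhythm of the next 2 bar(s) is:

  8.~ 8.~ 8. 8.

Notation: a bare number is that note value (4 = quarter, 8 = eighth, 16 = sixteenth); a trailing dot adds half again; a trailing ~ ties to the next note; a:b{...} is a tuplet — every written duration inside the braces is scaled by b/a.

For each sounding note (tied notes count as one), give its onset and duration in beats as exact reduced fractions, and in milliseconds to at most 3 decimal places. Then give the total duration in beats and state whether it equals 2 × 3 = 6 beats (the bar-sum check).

1) 0.0ms=0b +1646.341ms=9/2b
2) 1646.341ms=9/2b +548.78ms=3/2b
Σ=6b of 6 (164bpm 3/8) — PASS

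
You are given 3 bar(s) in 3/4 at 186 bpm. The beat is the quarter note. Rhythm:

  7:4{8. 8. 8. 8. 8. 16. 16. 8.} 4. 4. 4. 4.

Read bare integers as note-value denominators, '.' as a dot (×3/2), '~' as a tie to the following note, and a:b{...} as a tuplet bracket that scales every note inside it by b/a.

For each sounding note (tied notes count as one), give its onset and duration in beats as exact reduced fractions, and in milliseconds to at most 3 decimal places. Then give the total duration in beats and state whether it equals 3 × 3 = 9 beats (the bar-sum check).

1) 0.0ms=0b +138.249ms=3/7b
2) 138.249ms=3/7b +138.249ms=3/7b
3) 276.498ms=6/7b +138.249ms=3/7b
4) 414.747ms=9/7b +138.249ms=3/7b
5) 552.995ms=12/7b +138.249ms=3/7b
6) 691.244ms=15/7b +69.124ms=3/14b
7) 760.369ms=33/14b +69.124ms=3/14b
8) 829.493ms=18/7b +138.249ms=3/7b
9) 967.742ms=3b +483.871ms=3/2b
10) 1451.613ms=9/2b +483.871ms=3/2b
11) 1935.484ms=6b +483.871ms=3/2b
12) 2419.355ms=15/2b +483.871ms=3/2b
Σ=9b of 9 (186bpm 3/4) — PASS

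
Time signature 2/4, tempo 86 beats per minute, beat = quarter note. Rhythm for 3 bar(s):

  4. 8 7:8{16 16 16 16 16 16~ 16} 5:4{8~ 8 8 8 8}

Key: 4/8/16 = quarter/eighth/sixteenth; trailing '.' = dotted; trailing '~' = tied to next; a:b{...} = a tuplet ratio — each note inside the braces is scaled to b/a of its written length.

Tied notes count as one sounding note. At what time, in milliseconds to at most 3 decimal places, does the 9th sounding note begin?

1. 0.0ms @ 0 + 1046.512ms (3/2)
2. 1046.512ms @ 3/2 + 348.837ms (1/2)
3. 1395.349ms @ 2 + 199.336ms (2/7)
4. 1594.684ms @ 16/7 + 199.336ms (2/7)
5. 1794.02ms @ 18/7 + 199.336ms (2/7)
6. 1993.355ms @ 20/7 + 199.336ms (2/7)
7. 2192.691ms @ 22/7 + 199.336ms (2/7)
8. 2392.027ms @ 24/7 + 398.671ms (4/7)
9. 2790.698ms @ 4 + 558.14ms (4/5)
10. 3348.837ms @ 24/5 + 279.07ms (2/5)
11. 3627.907ms @ 26/5 + 279.07ms (2/5)
12. 3906.977ms @ 28/5 + 279.07ms (2/5)

note 9 onset = 4b = 2790.698ms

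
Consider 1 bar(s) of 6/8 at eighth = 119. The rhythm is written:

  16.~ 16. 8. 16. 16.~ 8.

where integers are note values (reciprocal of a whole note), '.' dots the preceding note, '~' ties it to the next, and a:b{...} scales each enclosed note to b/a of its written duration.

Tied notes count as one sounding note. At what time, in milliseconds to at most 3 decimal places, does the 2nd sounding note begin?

1. 0.0ms @ 0 + 756.303ms (3/2)
2. 756.303ms @ 3/2 + 756.303ms (3/2)
3. 1512.605ms @ 3 + 378.151ms (3/4)
4. 1890.756ms @ 15/4 + 1134.454ms (9/4)

note 2 onset = 3/2b = 756.303ms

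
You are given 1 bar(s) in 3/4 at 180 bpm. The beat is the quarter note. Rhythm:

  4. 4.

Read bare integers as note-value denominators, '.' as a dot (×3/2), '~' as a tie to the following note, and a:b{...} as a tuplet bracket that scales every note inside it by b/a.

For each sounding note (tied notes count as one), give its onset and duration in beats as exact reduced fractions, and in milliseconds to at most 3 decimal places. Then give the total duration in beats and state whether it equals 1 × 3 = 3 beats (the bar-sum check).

1) 0.0ms=0b +500.0ms=3/2b
2) 500.0ms=3/2b +500.0ms=3/2b
Σ=3b of 3 (180bpm 3/4) — PASS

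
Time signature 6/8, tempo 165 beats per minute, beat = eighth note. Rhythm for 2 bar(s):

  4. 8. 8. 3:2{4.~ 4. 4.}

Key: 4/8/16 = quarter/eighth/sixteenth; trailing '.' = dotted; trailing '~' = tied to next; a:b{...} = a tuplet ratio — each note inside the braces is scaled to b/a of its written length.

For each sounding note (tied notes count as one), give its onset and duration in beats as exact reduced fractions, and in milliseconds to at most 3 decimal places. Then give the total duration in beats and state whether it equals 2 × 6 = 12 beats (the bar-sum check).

1) 0.0ms=0b +1090.909ms=3b
2) 1090.909ms=3b +545.455ms=3/2b
3) 1636.364ms=9/2b +545.455ms=3/2b
4) 2181.818ms=6b +1454.545ms=4b
5) 3636.364ms=10b +727.273ms=2b
Σ=12b of 12 (165bpm 6/8) — PASS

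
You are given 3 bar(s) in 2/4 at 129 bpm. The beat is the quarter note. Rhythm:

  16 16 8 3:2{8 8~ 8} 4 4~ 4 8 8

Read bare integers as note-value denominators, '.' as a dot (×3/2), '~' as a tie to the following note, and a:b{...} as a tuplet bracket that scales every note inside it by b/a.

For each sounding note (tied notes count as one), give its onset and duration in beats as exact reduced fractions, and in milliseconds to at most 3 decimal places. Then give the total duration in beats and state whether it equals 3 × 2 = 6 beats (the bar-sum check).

1) 0.0ms=0b +116.279ms=1/4b
2) 116.279ms=1/4b +116.279ms=1/4b
3) 232.558ms=1/2b +232.558ms=1/2b
4) 465.116ms=1b +155.039ms=1/3b
5) 620.155ms=4/3b +310.078ms=2/3b
6) 930.233ms=2b +465.116ms=1b
7) 1395.349ms=3b +930.233ms=2b
8) 2325.581ms=5b +232.558ms=1/2b
9) 2558.14ms=11/2b +232.558ms=1/2b
Σ=6b of 6 (129bpm 2/4) — PASS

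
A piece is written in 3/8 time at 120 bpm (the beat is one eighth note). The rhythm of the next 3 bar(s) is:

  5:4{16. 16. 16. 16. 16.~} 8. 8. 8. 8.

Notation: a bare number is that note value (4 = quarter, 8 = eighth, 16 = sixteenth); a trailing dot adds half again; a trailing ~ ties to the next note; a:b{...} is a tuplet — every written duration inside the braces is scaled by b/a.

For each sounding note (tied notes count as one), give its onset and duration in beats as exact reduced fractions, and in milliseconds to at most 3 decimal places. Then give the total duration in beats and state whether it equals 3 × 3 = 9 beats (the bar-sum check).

1) 0.0ms=0b +300.0ms=3/5b
2) 300.0ms=3/5b +300.0ms=3/5b
3) 600.0ms=6/5b +300.0ms=3/5b
4) 900.0ms=9/5b +300.0ms=3/5b
5) 1200.0ms=12/5b +1050.0ms=21/10b
6) 2250.0ms=9/2b +750.0ms=3/2b
7) 3000.0ms=6b +750.0ms=3/2b
8) 3750.0ms=15/2b +750.0ms=3/2b
Σ=9b of 9 (120bpm 3/8) — PASS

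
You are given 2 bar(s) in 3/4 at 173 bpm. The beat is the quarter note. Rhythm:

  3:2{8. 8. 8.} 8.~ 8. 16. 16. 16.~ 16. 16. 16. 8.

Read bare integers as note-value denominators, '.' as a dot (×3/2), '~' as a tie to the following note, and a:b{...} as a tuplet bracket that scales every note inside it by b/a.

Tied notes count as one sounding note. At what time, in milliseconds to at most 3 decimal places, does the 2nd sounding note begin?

1. 0.0ms @ 0 + 173.41ms (1/2)
2. 173.41ms @ 1/2 + 173.41ms (1/2)
3. 346.821ms @ 1 + 173.41ms (1/2)
4. 520.231ms @ 3/2 + 520.231ms (3/2)
5. 1040.462ms @ 3 + 130.058ms (3/8)
6. 1170.52ms @ 27/8 + 130.058ms (3/8)
7. 1300.578ms @ 15/4 + 260.116ms (3/4)
8. 1560.694ms @ 9/2 + 130.058ms (3/8)
9. 1690.751ms @ 39/8 + 130.058ms (3/8)
10. 1820.809ms @ 21/4 + 260.116ms (3/4)

note 2 onset = 1/2b = 173.41ms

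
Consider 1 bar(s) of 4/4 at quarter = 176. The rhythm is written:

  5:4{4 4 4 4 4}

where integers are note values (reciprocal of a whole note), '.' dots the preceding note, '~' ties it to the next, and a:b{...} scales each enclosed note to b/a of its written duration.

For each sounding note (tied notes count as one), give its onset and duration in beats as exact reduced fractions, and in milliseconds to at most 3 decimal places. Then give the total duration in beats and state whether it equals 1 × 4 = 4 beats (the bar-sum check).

1) 0.0ms=0b +272.727ms=4/5b
2) 272.727ms=4/5b +272.727ms=4/5b
3) 545.455ms=8/5b +272.727ms=4/5b
4) 818.182ms=12/5b +272.727ms=4/5b
5) 1090.909ms=16/5b +272.727ms=4/5b
Σ=4b of 4 (176bpm 4/4) — PASS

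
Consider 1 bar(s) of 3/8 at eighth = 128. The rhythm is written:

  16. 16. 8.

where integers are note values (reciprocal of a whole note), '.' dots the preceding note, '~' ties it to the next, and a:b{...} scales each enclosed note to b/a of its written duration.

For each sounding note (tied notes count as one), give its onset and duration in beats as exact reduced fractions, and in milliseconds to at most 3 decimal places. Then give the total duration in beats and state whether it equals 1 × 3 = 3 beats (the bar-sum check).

1) 0.0ms=0b +351.562ms=3/4b
2) 351.562ms=3/4b +351.562ms=3/4b
3) 703.125ms=3/2b +703.125ms=3/2b
Σ=3b of 3 (128bpm 3/8) — PASS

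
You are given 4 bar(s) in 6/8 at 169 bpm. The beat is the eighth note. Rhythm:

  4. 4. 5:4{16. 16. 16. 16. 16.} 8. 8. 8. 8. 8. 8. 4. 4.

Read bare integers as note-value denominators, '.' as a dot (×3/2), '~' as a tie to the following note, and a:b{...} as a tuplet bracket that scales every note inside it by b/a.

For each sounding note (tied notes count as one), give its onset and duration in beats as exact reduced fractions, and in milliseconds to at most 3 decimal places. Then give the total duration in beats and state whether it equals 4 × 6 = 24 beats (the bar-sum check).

1) 0.0ms=0b +1065.089ms=3b
2) 1065.089ms=3b +1065.089ms=3b
3) 2130.178ms=6b +213.018ms=3/5b
4) 2343.195ms=33/5b +213.018ms=3/5b
5) 2556.213ms=36/5b +213.018ms=3/5b
6) 2769.231ms=39/5b +213.018ms=3/5b
7) 2982.249ms=42/5b +213.018ms=3/5b
8) 3195.266ms=9b +532.544ms=3/2b
9) 3727.811ms=21/2b +532.544ms=3/2b
10) 4260.355ms=12b +532.544ms=3/2b
11) 4792.899ms=27/2b +532.544ms=3/2b
12) 5325.444ms=15b +532.544ms=3/2b
13) 5857.988ms=33/2b +532.544ms=3/2b
14) 6390.533ms=18b +1065.089ms=3b
15) 7455.621ms=21b +1065.089ms=3b
Σ=24b of 24 (169bpm 6/8) — PASS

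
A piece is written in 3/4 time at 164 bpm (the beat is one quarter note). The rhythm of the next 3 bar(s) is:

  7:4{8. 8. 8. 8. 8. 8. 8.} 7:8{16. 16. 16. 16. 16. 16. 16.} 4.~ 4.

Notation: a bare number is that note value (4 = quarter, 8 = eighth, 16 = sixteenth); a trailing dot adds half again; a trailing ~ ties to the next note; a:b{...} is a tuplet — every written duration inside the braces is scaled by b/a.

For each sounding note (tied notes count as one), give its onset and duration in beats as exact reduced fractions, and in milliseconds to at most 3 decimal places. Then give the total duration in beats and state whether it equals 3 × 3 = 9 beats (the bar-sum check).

1) 0.0ms=0b +156.794ms=3/7b
2) 156.794ms=3/7b +156.794ms=3/7b
3) 313.589ms=6/7b +156.794ms=3/7b
4) 470.383ms=9/7b +156.794ms=3/7b
5) 627.178ms=12/7b +156.794ms=3/7b
6) 783.972ms=15/7b +156.794ms=3/7b
7) 940.767ms=18/7b +156.794ms=3/7b
8) 1097.561ms=3b +156.794ms=3/7b
9) 1254.355ms=24/7b +156.794ms=3/7b
10) 1411.15ms=27/7b +156.794ms=3/7b
11) 1567.944ms=30/7b +156.794ms=3/7b
12) 1724.739ms=33/7b +156.794ms=3/7b
13) 1881.533ms=36/7b +156.794ms=3/7b
14) 2038.328ms=39/7b +156.794ms=3/7b
15) 2195.122ms=6b +1097.561ms=3b
Σ=9b of 9 (164bpm 3/4) — PASS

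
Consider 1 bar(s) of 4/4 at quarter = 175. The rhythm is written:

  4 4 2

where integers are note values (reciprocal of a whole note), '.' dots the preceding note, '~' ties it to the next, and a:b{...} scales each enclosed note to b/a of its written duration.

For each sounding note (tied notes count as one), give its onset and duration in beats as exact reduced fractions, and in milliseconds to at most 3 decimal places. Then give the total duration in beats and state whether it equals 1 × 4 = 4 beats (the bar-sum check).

1) 0.0ms=0b +342.857ms=1b
2) 342.857ms=1b +342.857ms=1b
3) 685.714ms=2b +685.714ms=2b
Σ=4b of 4 (175bpm 4/4) — PASS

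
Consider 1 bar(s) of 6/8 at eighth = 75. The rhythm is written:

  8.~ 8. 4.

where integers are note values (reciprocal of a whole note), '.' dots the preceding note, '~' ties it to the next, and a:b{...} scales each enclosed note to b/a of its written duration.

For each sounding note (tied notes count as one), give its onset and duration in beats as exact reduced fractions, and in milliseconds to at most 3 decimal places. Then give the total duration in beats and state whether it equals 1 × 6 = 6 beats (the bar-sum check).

1) 0.0ms=0b +2400.0ms=3b
2) 2400.0ms=3b +2400.0ms=3b
Σ=6b of 6 (75bpm 6/8) — PASS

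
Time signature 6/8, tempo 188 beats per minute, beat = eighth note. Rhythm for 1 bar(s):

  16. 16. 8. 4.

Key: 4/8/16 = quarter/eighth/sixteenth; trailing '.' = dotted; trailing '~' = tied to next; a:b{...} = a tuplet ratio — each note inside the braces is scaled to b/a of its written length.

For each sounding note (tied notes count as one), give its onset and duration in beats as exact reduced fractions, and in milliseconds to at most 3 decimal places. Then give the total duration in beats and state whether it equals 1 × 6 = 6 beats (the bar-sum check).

1) 0.0ms=0b +239.362ms=3/4b
2) 239.362ms=3/4b +239.362ms=3/4b
3) 478.723ms=3/2b +478.723ms=3/2b
4) 957.447ms=3b +957.447ms=3b
Σ=6b of 6 (188bpm 6/8) — PASS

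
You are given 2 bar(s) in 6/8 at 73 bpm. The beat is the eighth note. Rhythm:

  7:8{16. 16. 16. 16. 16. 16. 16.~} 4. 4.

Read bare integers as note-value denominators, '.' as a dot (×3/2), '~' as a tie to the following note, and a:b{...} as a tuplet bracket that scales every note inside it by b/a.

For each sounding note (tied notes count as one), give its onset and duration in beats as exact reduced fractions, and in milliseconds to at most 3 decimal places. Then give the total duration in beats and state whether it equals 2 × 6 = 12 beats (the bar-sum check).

1) 0.0ms=0b +704.501ms=6/7b
2) 704.501ms=6/7b +704.501ms=6/7b
3) 1409.002ms=12/7b +704.501ms=6/7b
4) 2113.503ms=18/7b +704.501ms=6/7b
5) 2818.004ms=24/7b +704.501ms=6/7b
6) 3522.505ms=30/7b +704.501ms=6/7b
7) 4227.006ms=36/7b +3170.254ms=27/7b
8) 7397.26ms=9b +2465.753ms=3b
Σ=12b of 12 (73bpm 6/8) — PASS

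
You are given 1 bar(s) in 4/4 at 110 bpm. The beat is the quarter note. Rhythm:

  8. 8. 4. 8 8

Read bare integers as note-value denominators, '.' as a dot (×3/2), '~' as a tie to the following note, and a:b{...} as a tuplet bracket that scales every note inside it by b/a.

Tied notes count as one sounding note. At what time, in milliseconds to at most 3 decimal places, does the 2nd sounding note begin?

note 2 onset = 3/4b = 409.091ms

1. 0.0ms @ 0 + 409.091ms (3/4)
2. 409.091ms @ 3/4 + 409.091ms (3/4)
3. 818.182ms @ 3/2 + 818.182ms (3/2)
4. 1636.364ms @ 3 + 272.727ms (1/2)
5. 1909.091ms @ 7/2 + 272.727ms (1/2)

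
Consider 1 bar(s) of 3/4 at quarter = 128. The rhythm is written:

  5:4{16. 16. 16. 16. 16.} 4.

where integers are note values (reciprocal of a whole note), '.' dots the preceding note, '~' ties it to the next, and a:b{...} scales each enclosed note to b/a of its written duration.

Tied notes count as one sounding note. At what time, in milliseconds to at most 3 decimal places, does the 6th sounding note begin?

1. 0.0ms @ 0 + 140.625ms (3/10)
2. 140.625ms @ 3/10 + 140.625ms (3/10)
3. 281.25ms @ 3/5 + 140.625ms (3/10)
4. 421.875ms @ 9/10 + 140.625ms (3/10)
5. 562.5ms @ 6/5 + 140.625ms (3/10)
6. 703.125ms @ 3/2 + 703.125ms (3/2)

note 6 onset = 3/2b = 703.125ms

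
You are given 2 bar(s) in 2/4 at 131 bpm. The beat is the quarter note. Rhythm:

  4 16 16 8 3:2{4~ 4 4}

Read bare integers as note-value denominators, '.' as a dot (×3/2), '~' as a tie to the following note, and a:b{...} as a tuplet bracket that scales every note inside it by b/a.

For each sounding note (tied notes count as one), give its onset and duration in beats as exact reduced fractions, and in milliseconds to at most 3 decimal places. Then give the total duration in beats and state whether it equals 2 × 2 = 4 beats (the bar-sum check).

1) 0.0ms=0b +458.015ms=1b
2) 458.015ms=1b +114.504ms=1/4b
3) 572.519ms=5/4b +114.504ms=1/4b
4) 687.023ms=3/2b +229.008ms=1/2b
5) 916.031ms=2b +610.687ms=4/3b
6) 1526.718ms=10/3b +305.344ms=2/3b
Σ=4b of 4 (131bpm 2/4) — PASS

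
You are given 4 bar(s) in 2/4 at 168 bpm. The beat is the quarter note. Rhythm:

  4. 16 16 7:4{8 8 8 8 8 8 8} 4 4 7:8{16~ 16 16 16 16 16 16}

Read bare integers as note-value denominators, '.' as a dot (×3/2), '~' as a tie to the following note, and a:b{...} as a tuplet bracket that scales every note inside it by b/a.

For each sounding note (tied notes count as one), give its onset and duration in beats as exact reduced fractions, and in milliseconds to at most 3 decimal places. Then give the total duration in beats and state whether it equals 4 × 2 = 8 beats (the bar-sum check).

1) 0.0ms=0b +535.714ms=3/2b
2) 535.714ms=3/2b +89.286ms=1/4b
3) 625.0ms=7/4b +89.286ms=1/4b
4) 714.286ms=2b +102.041ms=2/7b
5) 816.327ms=16/7b +102.041ms=2/7b
6) 918.367ms=18/7b +102.041ms=2/7b
7) 1020.408ms=20/7b +102.041ms=2/7b
8) 1122.449ms=22/7b +102.041ms=2/7b
9) 1224.49ms=24/7b +102.041ms=2/7b
10) 1326.531ms=26/7b +102.041ms=2/7b
11) 1428.571ms=4b +357.143ms=1b
12) 1785.714ms=5b +357.143ms=1b
13) 2142.857ms=6b +204.082ms=4/7b
14) 2346.939ms=46/7b +102.041ms=2/7b
15) 2448.98ms=48/7b +102.041ms=2/7b
16) 2551.02ms=50/7b +102.041ms=2/7b
17) 2653.061ms=52/7b +102.041ms=2/7b
18) 2755.102ms=54/7b +102.041ms=2/7b
Σ=8b of 8 (168bpm 2/4) — PASS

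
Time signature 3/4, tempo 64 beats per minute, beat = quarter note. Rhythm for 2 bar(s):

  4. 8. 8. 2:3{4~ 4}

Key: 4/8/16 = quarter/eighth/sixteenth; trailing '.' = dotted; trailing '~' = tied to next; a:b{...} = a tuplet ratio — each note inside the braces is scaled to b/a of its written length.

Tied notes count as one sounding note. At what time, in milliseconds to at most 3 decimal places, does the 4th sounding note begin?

note 4 onset = 3b = 2812.5ms

1. 0.0ms @ 0 + 1406.25ms (3/2)
2. 1406.25ms @ 3/2 + 703.125ms (3/4)
3. 2109.375ms @ 9/4 + 703.125ms (3/4)
4. 2812.5ms @ 3 + 2812.5ms (3)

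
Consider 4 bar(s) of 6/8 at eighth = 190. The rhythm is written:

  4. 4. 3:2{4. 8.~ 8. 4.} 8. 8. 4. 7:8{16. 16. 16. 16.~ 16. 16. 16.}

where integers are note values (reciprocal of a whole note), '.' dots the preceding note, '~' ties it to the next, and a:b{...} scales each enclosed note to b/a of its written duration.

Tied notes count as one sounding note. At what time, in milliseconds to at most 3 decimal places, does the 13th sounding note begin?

note 13 onset = 156/7b = 7037.594ms

1. 0.0ms @ 0 + 947.368ms (3)
2. 947.368ms @ 3 + 947.368ms (3)
3. 1894.737ms @ 6 + 631.579ms (2)
4. 2526.316ms @ 8 + 631.579ms (2)
5. 3157.895ms @ 10 + 631.579ms (2)
6. 3789.474ms @ 12 + 473.684ms (3/2)
7. 4263.158ms @ 27/2 + 473.684ms (3/2)
8. 4736.842ms @ 15 + 947.368ms (3)
9. 5684.211ms @ 18 + 270.677ms (6/7)
10. 5954.887ms @ 132/7 + 270.677ms (6/7)
11. 6225.564ms @ 138/7 + 270.677ms (6/7)
12. 6496.241ms @ 144/7 + 541.353ms (12/7)
13. 7037.594ms @ 156/7 + 270.677ms (6/7)
14. 7308.271ms @ 162/7 + 270.677ms (6/7)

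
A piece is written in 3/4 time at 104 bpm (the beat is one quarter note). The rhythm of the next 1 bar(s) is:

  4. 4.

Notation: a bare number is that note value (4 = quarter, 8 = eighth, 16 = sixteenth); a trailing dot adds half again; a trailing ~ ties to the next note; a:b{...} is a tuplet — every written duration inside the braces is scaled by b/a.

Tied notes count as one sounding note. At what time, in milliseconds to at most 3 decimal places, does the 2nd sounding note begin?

1. 0.0ms @ 0 + 865.385ms (3/2)
2. 865.385ms @ 3/2 + 865.385ms (3/2)

note 2 onset = 3/2b = 865.385ms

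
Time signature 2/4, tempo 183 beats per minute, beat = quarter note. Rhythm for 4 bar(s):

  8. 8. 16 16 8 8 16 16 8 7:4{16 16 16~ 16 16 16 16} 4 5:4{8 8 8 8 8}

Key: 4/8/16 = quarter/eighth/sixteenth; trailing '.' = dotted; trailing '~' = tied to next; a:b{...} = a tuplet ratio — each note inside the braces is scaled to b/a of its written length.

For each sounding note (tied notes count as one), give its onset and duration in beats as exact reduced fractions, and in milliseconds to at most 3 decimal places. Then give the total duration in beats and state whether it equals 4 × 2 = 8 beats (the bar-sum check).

1) 0.0ms=0b +245.902ms=3/4b
2) 245.902ms=3/4b +245.902ms=3/4b
3) 491.803ms=3/2b +81.967ms=1/4b
4) 573.77ms=7/4b +81.967ms=1/4b
5) 655.738ms=2b +163.934ms=1/2b
6) 819.672ms=5/2b +163.934ms=1/2b
7) 983.607ms=3b +81.967ms=1/4b
8) 1065.574ms=13/4b +81.967ms=1/4b
9) 1147.541ms=7/2b +163.934ms=1/2b
10) 1311.475ms=4b +46.838ms=1/7b
11) 1358.314ms=29/7b +46.838ms=1/7b
12) 1405.152ms=30/7b +93.677ms=2/7b
13) 1498.829ms=32/7b +46.838ms=1/7b
14) 1545.667ms=33/7b +46.838ms=1/7b
15) 1592.506ms=34/7b +46.838ms=1/7b
16) 1639.344ms=5b +327.869ms=1b
17) 1967.213ms=6b +131.148ms=2/5b
18) 2098.361ms=32/5b +131.148ms=2/5b
19) 2229.508ms=34/5b +131.148ms=2/5b
20) 2360.656ms=36/5b +131.148ms=2/5b
21) 2491.803ms=38/5b +131.148ms=2/5b
Σ=8b of 8 (183bpm 2/4) — PASS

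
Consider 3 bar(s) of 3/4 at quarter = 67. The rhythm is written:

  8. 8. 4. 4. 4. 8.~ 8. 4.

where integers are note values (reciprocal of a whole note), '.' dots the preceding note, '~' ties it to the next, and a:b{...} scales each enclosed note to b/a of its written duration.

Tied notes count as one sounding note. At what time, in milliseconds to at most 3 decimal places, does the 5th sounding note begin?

note 5 onset = 9/2b = 4029.851ms

1. 0.0ms @ 0 + 671.642ms (3/4)
2. 671.642ms @ 3/4 + 671.642ms (3/4)
3. 1343.284ms @ 3/2 + 1343.284ms (3/2)
4. 2686.567ms @ 3 + 1343.284ms (3/2)
5. 4029.851ms @ 9/2 + 1343.284ms (3/2)
6. 5373.134ms @ 6 + 1343.284ms (3/2)
7. 6716.418ms @ 15/2 + 1343.284ms (3/2)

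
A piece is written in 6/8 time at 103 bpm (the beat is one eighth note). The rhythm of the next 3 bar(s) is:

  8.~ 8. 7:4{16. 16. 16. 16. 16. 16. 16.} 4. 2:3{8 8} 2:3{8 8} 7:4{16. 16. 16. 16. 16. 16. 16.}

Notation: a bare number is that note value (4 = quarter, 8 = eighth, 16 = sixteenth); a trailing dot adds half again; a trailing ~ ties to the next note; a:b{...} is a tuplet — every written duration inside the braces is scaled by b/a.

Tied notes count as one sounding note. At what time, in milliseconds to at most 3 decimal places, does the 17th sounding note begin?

1. 0.0ms @ 0 + 1747.573ms (3)
2. 1747.573ms @ 3 + 249.653ms (3/7)
3. 1997.226ms @ 24/7 + 249.653ms (3/7)
4. 2246.879ms @ 27/7 + 249.653ms (3/7)
5. 2496.533ms @ 30/7 + 249.653ms (3/7)
6. 2746.186ms @ 33/7 + 249.653ms (3/7)
7. 2995.839ms @ 36/7 + 249.653ms (3/7)
8. 3245.492ms @ 39/7 + 249.653ms (3/7)
9. 3495.146ms @ 6 + 1747.573ms (3)
10. 5242.718ms @ 9 + 873.786ms (3/2)
11. 6116.505ms @ 21/2 + 873.786ms (3/2)
12. 6990.291ms @ 12 + 873.786ms (3/2)
13. 7864.078ms @ 27/2 + 873.786ms (3/2)
14. 8737.864ms @ 15 + 249.653ms (3/7)
15. 8987.517ms @ 108/7 + 249.653ms (3/7)
16. 9237.171ms @ 111/7 + 249.653ms (3/7)
17. 9486.824ms @ 114/7 + 249.653ms (3/7)
18. 9736.477ms @ 117/7 + 249.653ms (3/7)
19. 9986.13ms @ 120/7 + 249.653ms (3/7)
20. 10235.784ms @ 123/7 + 249.653ms (3/7)

note 17 onset = 114/7b = 9486.824ms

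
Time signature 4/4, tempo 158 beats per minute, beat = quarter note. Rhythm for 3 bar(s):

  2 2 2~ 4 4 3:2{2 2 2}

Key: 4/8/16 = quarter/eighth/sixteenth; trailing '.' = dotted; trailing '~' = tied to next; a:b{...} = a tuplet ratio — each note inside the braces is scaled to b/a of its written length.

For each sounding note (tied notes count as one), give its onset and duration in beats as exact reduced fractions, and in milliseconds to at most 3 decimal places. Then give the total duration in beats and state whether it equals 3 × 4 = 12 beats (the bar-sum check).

1) 0.0ms=0b +759.494ms=2b
2) 759.494ms=2b +759.494ms=2b
3) 1518.987ms=4b +1139.241ms=3b
4) 2658.228ms=7b +379.747ms=1b
5) 3037.975ms=8b +506.329ms=4/3b
6) 3544.304ms=28/3b +506.329ms=4/3b
7) 4050.633ms=32/3b +506.329ms=4/3b
Σ=12b of 12 (158bpm 4/4) — PASS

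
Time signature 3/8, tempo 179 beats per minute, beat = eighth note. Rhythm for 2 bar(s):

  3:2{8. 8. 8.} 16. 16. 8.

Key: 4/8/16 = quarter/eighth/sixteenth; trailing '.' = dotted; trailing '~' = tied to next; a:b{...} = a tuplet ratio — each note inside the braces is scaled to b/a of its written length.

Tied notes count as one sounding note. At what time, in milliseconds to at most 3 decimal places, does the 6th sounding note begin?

1. 0.0ms @ 0 + 335.196ms (1)
2. 335.196ms @ 1 + 335.196ms (1)
3. 670.391ms @ 2 + 335.196ms (1)
4. 1005.587ms @ 3 + 251.397ms (3/4)
5. 1256.983ms @ 15/4 + 251.397ms (3/4)
6. 1508.38ms @ 9/2 + 502.793ms (3/2)

note 6 onset = 9/2b = 1508.38ms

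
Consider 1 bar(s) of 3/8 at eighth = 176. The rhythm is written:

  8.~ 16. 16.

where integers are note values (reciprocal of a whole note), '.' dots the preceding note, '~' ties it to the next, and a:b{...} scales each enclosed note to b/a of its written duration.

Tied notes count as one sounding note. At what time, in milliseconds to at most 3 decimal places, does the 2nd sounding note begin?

note 2 onset = 9/4b = 767.045ms

1. 0.0ms @ 0 + 767.045ms (9/4)
2. 767.045ms @ 9/4 + 255.682ms (3/4)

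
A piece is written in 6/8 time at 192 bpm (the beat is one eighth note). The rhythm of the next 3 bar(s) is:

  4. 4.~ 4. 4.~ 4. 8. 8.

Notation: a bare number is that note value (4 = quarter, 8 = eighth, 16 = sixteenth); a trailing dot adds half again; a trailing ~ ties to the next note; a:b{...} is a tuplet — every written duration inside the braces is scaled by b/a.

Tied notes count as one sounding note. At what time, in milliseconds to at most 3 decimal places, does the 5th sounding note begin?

note 5 onset = 33/2b = 5156.25ms

1. 0.0ms @ 0 + 937.5ms (3)
2. 937.5ms @ 3 + 1875.0ms (6)
3. 2812.5ms @ 9 + 1875.0ms (6)
4. 4687.5ms @ 15 + 468.75ms (3/2)
5. 5156.25ms @ 33/2 + 468.75ms (3/2)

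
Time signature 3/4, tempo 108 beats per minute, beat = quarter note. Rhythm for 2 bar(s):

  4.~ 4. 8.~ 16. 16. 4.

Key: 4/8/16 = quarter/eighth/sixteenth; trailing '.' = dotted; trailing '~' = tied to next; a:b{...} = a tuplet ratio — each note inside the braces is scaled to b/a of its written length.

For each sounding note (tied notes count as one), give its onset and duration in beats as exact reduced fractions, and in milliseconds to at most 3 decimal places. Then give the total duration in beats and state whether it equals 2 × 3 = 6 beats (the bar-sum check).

1) 0.0ms=0b +1666.667ms=3b
2) 1666.667ms=3b +625.0ms=9/8b
3) 2291.667ms=33/8b +208.333ms=3/8b
4) 2500.0ms=9/2b +833.333ms=3/2b
Σ=6b of 6 (108bpm 3/4) — PASS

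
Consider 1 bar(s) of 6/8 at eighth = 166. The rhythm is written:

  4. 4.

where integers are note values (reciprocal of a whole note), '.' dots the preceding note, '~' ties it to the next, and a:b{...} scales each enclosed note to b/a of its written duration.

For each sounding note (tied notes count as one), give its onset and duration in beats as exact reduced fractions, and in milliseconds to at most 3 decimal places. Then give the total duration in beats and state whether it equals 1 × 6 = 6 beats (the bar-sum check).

1) 0.0ms=0b +1084.337ms=3b
2) 1084.337ms=3b +1084.337ms=3b
Σ=6b of 6 (166bpm 6/8) — PASS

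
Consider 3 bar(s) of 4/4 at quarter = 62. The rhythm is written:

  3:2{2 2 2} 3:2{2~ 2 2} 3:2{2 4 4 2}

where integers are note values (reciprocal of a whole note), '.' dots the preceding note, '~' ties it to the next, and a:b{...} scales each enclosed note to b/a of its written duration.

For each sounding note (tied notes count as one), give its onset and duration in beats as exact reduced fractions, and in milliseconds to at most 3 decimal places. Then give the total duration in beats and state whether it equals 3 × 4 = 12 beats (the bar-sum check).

1) 0.0ms=0b +1290.323ms=4/3b
2) 1290.323ms=4/3b +1290.323ms=4/3b
3) 2580.645ms=8/3b +1290.323ms=4/3b
4) 3870.968ms=4b +2580.645ms=8/3b
5) 6451.613ms=20/3b +1290.323ms=4/3b
6) 7741.935ms=8b +1290.323ms=4/3b
7) 9032.258ms=28/3b +645.161ms=2/3b
8) 9677.419ms=10b +645.161ms=2/3b
9) 10322.581ms=32/3b +1290.323ms=4/3b
Σ=12b of 12 (62bpm 4/4) — PASS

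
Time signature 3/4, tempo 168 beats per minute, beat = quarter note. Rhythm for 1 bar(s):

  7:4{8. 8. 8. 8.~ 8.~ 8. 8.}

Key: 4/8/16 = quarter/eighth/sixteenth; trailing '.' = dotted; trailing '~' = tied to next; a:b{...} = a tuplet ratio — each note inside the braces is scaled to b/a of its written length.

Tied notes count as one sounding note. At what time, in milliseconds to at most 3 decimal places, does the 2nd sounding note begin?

1. 0.0ms @ 0 + 153.061ms (3/7)
2. 153.061ms @ 3/7 + 153.061ms (3/7)
3. 306.122ms @ 6/7 + 153.061ms (3/7)
4. 459.184ms @ 9/7 + 459.184ms (9/7)
5. 918.367ms @ 18/7 + 153.061ms (3/7)

note 2 onset = 3/7b = 153.061ms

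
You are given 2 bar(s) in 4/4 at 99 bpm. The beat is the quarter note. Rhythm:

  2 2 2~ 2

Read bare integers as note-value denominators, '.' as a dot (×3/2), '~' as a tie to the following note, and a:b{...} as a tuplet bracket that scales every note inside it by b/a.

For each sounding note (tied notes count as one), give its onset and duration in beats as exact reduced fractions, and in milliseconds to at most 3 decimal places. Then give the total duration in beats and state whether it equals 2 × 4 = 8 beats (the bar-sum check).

1) 0.0ms=0b +1212.121ms=2b
2) 1212.121ms=2b +1212.121ms=2b
3) 2424.242ms=4b +2424.242ms=4b
Σ=8b of 8 (99bpm 4/4) — PASS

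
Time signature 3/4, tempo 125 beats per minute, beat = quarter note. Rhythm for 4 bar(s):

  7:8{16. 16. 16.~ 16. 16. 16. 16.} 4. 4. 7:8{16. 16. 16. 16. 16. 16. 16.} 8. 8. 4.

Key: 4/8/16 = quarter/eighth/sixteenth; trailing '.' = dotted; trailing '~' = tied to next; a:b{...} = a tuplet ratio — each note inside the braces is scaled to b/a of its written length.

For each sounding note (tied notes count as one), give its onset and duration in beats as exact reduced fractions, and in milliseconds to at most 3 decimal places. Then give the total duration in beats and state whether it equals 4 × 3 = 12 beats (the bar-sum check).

1) 0.0ms=0b +205.714ms=3/7b
2) 205.714ms=3/7b +205.714ms=3/7b
3) 411.429ms=6/7b +411.429ms=6/7b
4) 822.857ms=12/7b +205.714ms=3/7b
5) 1028.571ms=15/7b +205.714ms=3/7b
6) 1234.286ms=18/7b +205.714ms=3/7b
7) 1440.0ms=3b +720.0ms=3/2b
8) 2160.0ms=9/2b +720.0ms=3/2b
9) 2880.0ms=6b +205.714ms=3/7b
10) 3085.714ms=45/7b +205.714ms=3/7b
11) 3291.429ms=48/7b +205.714ms=3/7b
12) 3497.143ms=51/7b +205.714ms=3/7b
13) 3702.857ms=54/7b +205.714ms=3/7b
14) 3908.571ms=57/7b +205.714ms=3/7b
15) 4114.286ms=60/7b +205.714ms=3/7b
16) 4320.0ms=9b +360.0ms=3/4b
17) 4680.0ms=39/4b +360.0ms=3/4b
18) 5040.0ms=21/2b +720.0ms=3/2b
Σ=12b of 12 (125bpm 3/4) — PASS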